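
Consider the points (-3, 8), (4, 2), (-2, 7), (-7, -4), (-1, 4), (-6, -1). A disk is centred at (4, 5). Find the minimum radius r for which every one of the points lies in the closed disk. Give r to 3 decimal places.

14.213

The required radius is the distance from (4, 5) to the farthest point.
Squared distances: 58, 9, 40, 202, 26, 136.
Maximum is 202, attained at (-7, -4).
r = √202 ≈ 14.213.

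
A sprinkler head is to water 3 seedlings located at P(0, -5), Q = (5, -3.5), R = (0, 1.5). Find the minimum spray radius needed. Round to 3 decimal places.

3.691

Side lengths²: PQ² = 27.25, PR² = 42.25, QR² = 50.
Since QR² = 50 < 42.25 + 27.25 = 69.5, the triangle is acute, so the smallest enclosing circle is the circumcircle.
Circumcentre = (1.75, -1.75), r² = 13.625.
r = √(13.625) ≈ 3.691.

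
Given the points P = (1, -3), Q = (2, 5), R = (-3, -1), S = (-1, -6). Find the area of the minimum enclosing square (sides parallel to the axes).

The bounding box has width 5 and height 11.
An axis-aligned square enclosing the set must have side ≥ max(width, height).
So the minimum side is max(5, 11) = 11.
Area = 11² = 121.

121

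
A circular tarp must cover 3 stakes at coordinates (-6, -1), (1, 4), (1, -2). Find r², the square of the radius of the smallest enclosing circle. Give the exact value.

Call the three points A, B, C in the order given.
Side lengths²: AB² = 74, AC² = 50, BC² = 36.
Since AB² = 74 < 50 + 36 = 86, the triangle is acute, so the smallest enclosing circle is the circumcircle.
Circumcentre = (-15/7, 1), r² = 925/49.

925/49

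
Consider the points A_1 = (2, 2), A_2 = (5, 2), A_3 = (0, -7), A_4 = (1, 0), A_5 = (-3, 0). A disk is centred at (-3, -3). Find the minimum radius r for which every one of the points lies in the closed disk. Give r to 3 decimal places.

9.434

The required radius is the distance from (-3, -3) to the farthest point.
Squared distances: 50, 89, 25, 25, 9.
Maximum is 89, attained at A_2.
r = √89 ≈ 9.434.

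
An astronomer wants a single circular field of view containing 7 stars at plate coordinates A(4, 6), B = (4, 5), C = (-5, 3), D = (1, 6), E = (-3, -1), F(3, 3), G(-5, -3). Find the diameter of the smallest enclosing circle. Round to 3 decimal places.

12.728

A smallest enclosing disk is always determined by at most three of the input points on its boundary.
The farthest pair is A–G with squared distance 162. The circle on this segment as diameter has centre (-0.5, 1.5) and r² = 162/4 = 40.5.
Check B: distance² to centre = 32.5 ≤ 40.5, so it lies inside.
All remaining points lie in this disk, and no smaller disk contains both endpoints, so this is the minimum enclosing circle.
Diameter = 2r = 2√(40.5) ≈ 12.728.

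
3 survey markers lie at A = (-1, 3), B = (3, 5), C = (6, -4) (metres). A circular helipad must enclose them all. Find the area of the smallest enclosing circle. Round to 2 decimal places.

Side lengths²: AB² = 20, AC² = 98, BC² = 90.
Since AC² = 98 < 90 + 20 = 110, the triangle is acute, so the smallest enclosing circle is the circumcircle.
Circumcentre = (3, 0), r² = 25.
Area = π·r² = π·25 ≈ 78.54.

78.54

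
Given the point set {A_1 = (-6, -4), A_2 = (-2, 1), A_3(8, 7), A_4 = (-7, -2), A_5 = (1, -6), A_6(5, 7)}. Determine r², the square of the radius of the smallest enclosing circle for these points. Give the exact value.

79.25

The minimum enclosing circle of a finite set is fixed by two of the points (as a diameter) or three (as a circumcircle).
The farthest pair is A_1–A_3 with squared distance 317. The circle on this segment as diameter has centre (1, 1.5) and r² = 317/4 = 79.25.
Check A_2: distance² to centre = 9.25 ≤ 79.25, so it lies inside.
All remaining points lie in this disk, and no smaller disk contains both endpoints, so this is the minimum enclosing circle.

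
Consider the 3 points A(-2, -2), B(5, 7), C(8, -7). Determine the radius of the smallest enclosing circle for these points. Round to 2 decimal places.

Side lengths²: AB² = 130, AC² = 125, BC² = 205.
Since BC² = 205 < 130 + 125 = 255, the triangle is acute, so the smallest enclosing circle is the circumcircle.
Circumcentre = (5.1, -0.3), r² = 53.3.
r = √(53.3) ≈ 7.30.

7.30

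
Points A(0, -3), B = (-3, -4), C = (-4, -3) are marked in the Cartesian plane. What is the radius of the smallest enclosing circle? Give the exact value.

2

Side lengths²: AB² = 10, AC² = 16, BC² = 2.
Since AC² = 16 ≥ 10 + 2 = 12, the angle opposite AC is not acute, so the smallest enclosing circle has AC as diameter.
Centre = midpoint of AC = (-2, -3), r² = 16/4 = 4.
r = √4 = 2.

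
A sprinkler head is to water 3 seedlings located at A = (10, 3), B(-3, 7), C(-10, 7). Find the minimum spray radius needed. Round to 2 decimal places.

Side lengths²: AB² = 185, AC² = 416, BC² = 49.
Since AC² = 416 ≥ 185 + 49 = 234, the angle opposite AC is not acute, so the smallest enclosing circle has AC as diameter.
Centre = midpoint of AC = (0, 5), r² = 416/4 = 104.
r = √104 ≈ 10.20.

10.20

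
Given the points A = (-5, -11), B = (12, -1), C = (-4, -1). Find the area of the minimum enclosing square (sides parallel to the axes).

The bounding box has width 17 and height 10.
An axis-aligned square enclosing the set must have side ≥ max(width, height).
So the minimum side is max(17, 10) = 17.
Area = 17² = 289.

289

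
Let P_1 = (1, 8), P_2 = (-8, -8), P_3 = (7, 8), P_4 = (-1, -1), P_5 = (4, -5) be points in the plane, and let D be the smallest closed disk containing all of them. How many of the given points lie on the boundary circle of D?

2

A smallest enclosing disk is always determined by at most three of the input points on its boundary.
The farthest pair is P_2–P_3 with squared distance 481. The circle on this segment as diameter has centre (-0.5, 0) and r² = 481/4 = 120.25.
Check P_1: distance² to centre = 66.25 ≤ 120.25, so it lies inside.
All remaining points lie in this disk, and no smaller disk contains both endpoints, so this is the minimum enclosing circle.
The points at distance exactly r from the centre are P_2, P_3 — 2 points.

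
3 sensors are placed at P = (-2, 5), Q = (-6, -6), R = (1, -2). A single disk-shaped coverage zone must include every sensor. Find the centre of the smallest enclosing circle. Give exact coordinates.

Side lengths²: PQ² = 137, PR² = 58, QR² = 65.
Since PQ² = 137 ≥ 65 + 58 = 123, the angle opposite PQ is not acute, so the smallest enclosing circle has PQ as diameter.
Centre = midpoint of PQ = (-4, -0.5), r² = 137/4 = 34.25.
Centre = (-4, -0.5).

(-4, -0.5)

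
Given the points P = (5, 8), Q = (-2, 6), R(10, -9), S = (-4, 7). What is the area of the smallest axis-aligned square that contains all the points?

289

The bounding box has width 14 and height 17.
An axis-aligned square enclosing the set must have side ≥ max(width, height).
So the minimum side is max(14, 17) = 17.
Area = 17² = 289.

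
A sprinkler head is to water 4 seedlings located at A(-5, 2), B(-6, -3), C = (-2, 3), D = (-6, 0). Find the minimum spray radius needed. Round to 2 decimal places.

The minimum enclosing circle of a finite set is fixed by two of the points (as a diameter) or three (as a circumcircle).
The farthest pair is B–C with squared distance 52. The circle on this segment as diameter has centre (-4, 0) and r² = 52/4 = 13.
Check A: distance² to centre = 5 ≤ 13, so it lies inside.
All remaining points lie in this disk, and no smaller disk contains both endpoints, so this is the minimum enclosing circle.
r = √13 ≈ 3.61.

3.61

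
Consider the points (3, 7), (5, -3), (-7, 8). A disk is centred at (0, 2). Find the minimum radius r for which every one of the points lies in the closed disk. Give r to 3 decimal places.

The required radius is the distance from (0, 2) to the farthest point.
Squared distances: 34, 50, 85.
Maximum is 85, attained at (-7, 8).
r = √85 ≈ 9.220.

9.220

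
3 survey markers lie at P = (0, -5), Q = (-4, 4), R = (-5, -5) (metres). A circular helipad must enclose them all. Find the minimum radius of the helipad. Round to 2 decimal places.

4.95

Side lengths²: PQ² = 97, PR² = 25, QR² = 82.
Since PQ² = 97 < 82 + 25 = 107, the triangle is acute, so the smallest enclosing circle is the circumcircle.
Circumcentre = (-2.5, -13/18), r² = 3977/162.
r = √(3977/162) ≈ 4.95.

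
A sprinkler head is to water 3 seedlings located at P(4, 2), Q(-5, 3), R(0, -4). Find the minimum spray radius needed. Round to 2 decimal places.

Side lengths²: PQ² = 82, PR² = 52, QR² = 74.
Since PQ² = 82 < 74 + 52 = 126, the triangle is acute, so the smallest enclosing circle is the circumcircle.
Circumcentre = (-20/29, 23/29), r² = 19721/841.
r = √(19721/841) ≈ 4.84.

4.84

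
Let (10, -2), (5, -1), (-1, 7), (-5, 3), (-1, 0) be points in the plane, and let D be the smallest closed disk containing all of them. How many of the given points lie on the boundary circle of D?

2

The minimum enclosing circle of a finite set is fixed by two of the points (as a diameter) or three (as a circumcircle).
The farthest pair is (10, -2)–(-5, 3) with squared distance 250. The circle on this segment as diameter has centre (2.5, 0.5) and r² = 250/4 = 62.5.
Check (5, -1): distance² to centre = 8.5 ≤ 62.5, so it lies inside.
All remaining points lie in this disk, and no smaller disk contains both endpoints, so this is the minimum enclosing circle.
The points at distance exactly r from the centre are (10, -2), (-5, 3) — 2 points.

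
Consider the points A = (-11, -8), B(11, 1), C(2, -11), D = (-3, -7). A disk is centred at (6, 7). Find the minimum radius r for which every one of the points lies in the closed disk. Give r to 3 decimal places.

22.672

The required radius is the distance from (6, 7) to the farthest point.
Squared distances: 514, 61, 340, 277.
Maximum is 514, attained at A.
r = √514 ≈ 22.672.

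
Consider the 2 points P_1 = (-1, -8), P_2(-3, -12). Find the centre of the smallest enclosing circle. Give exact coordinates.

The smallest circle enclosing two points has them as diameter endpoints.
Centre = midpoint = (-2, -10); r² = |P_1P_2|²/4 = 20/4 = 5.
Centre = (-2, -10).

(-2, -10)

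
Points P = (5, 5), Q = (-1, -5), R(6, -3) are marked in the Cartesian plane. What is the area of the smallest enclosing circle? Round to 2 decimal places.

106.81

Side lengths²: PQ² = 136, PR² = 65, QR² = 53.
Since PQ² = 136 ≥ 65 + 53 = 118, the angle opposite PQ is not acute, so the smallest enclosing circle has PQ as diameter.
Centre = midpoint of PQ = (2, 0), r² = 136/4 = 34.
Area = π·r² = π·34 ≈ 106.81.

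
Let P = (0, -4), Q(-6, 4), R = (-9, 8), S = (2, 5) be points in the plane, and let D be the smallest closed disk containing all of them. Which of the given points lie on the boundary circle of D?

The farthest pair is P–R with squared distance 225. The circle on this segment as diameter has centre (-4.5, 2) and r² = 225/4 = 56.25.
Check Q: distance² to centre = 6.25 ≤ 56.25, so it lies inside.
All remaining points lie in this disk, and no smaller disk contains both endpoints, so this is the minimum enclosing circle.
The points at distance exactly r from the centre are P, R — 2 points.

P, R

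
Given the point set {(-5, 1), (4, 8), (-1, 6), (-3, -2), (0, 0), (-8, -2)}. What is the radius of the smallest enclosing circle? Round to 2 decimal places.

The minimum enclosing circle of a finite set is fixed by two of the points (as a diameter) or three (as a circumcircle).
The farthest pair is (4, 8)–(-8, -2) with squared distance 244. The circle on this segment as diameter has centre (-2, 3) and r² = 244/4 = 61.
Check (-5, 1): distance² to centre = 13 ≤ 61, so it lies inside.
All remaining points lie in this disk, and no smaller disk contains both endpoints, so this is the minimum enclosing circle.
r = √61 ≈ 7.81.

7.81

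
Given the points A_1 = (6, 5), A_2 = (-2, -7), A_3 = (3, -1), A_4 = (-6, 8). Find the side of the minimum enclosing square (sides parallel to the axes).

The bounding box has width 12 and height 15.
An axis-aligned square enclosing the set must have side ≥ max(width, height).
So the minimum side is max(12, 15) = 15.

15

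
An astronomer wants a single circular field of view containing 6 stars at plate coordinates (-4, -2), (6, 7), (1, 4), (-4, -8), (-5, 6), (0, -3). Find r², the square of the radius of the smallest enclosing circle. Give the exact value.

By Welzl's lemma the MEC is supported by two points (diametrically opposite) or three points (on a circumcircle).
The farthest pair is (6, 7)–(-4, -8) with squared distance 325. The circle on this segment as diameter has centre (1, -0.5) and r² = 325/4 = 81.25.
Check (-4, -2): distance² to centre = 27.25 ≤ 81.25, so it lies inside.
All remaining points lie in this disk, and no smaller disk contains both endpoints, so this is the minimum enclosing circle.

81.25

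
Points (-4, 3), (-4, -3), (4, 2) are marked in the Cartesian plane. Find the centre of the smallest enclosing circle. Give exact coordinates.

Call the three points A, B, C in the order given.
Side lengths²: AB² = 36, AC² = 65, BC² = 89.
Since BC² = 89 < 65 + 36 = 101, the triangle is acute, so the smallest enclosing circle is the circumcircle.
Circumcentre = (-0.3125, 0), r² = 22.59765625.
Centre = (-0.3125, 0).

(-0.3125, 0)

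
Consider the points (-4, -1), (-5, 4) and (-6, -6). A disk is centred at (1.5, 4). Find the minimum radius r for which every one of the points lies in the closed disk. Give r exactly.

The required radius is the distance from (1.5, 4) to the farthest point.
Squared distances: 55.25, 42.25, 156.25.
Maximum is 156.25, attained at (-6, -6).
r = √(156.25) = 12.5.

12.5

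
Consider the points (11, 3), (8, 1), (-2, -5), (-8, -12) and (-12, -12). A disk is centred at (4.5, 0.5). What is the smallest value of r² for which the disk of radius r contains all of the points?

428.5

The required radius is the distance from (4.5, 0.5) to the farthest point.
Squared distances: 48.5, 12.5, 72.5, 312.5, 428.5.
Maximum is 428.5, attained at (-12, -12).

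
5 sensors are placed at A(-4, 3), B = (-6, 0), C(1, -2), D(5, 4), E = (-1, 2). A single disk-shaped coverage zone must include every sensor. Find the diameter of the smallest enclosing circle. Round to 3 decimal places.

The minimum enclosing circle of a finite set is fixed by two of the points (as a diameter) or three (as a circumcircle).
The farthest pair is B–D with squared distance 137. The circle on this segment as diameter has centre (-0.5, 2) and r² = 137/4 = 34.25.
Check A: distance² to centre = 13.25 ≤ 34.25, so it lies inside.
All remaining points lie in this disk, and no smaller disk contains both endpoints, so this is the minimum enclosing circle.
Diameter = 2r = 2√(34.25) ≈ 11.705.

11.705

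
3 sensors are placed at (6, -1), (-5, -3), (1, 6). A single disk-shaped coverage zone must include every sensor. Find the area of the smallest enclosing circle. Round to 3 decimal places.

112.300

Call the three points A, B, C in the order given.
Side lengths²: AB² = 125, AC² = 74, BC² = 117.
Since AB² = 125 < 117 + 74 = 191, the triangle is acute, so the smallest enclosing circle is the circumcircle.
Circumcentre = (7/58, 5/58), r² = 60125/1682.
Area = π·r² = π·60125/1682 ≈ 112.300.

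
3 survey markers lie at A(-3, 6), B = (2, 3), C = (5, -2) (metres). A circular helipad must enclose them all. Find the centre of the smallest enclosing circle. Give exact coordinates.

(1, 2)

Side lengths²: AB² = 34, AC² = 128, BC² = 34.
Since AC² = 128 ≥ 34 + 34 = 68, the angle opposite AC is not acute, so the smallest enclosing circle has AC as diameter.
Centre = midpoint of AC = (1, 2), r² = 128/4 = 32.
Centre = (1, 2).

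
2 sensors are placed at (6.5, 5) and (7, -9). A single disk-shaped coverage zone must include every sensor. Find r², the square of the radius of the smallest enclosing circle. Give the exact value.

The smallest circle enclosing two points has them as diameter endpoints.
Centre = midpoint = (6.75, -2); r² = |(6.5, 5)−(7, -9)|²/4 = 196.25/4 = 49.0625.

49.0625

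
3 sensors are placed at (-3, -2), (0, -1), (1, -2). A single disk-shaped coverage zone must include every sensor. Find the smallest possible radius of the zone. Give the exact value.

2

Call the three points A, B, C in the order given.
Side lengths²: AB² = 10, AC² = 16, BC² = 2.
Since AC² = 16 ≥ 10 + 2 = 12, the angle opposite AC is not acute, so the smallest enclosing circle has AC as diameter.
Centre = midpoint of AC = (-1, -2), r² = 16/4 = 4.
r = √4 = 2.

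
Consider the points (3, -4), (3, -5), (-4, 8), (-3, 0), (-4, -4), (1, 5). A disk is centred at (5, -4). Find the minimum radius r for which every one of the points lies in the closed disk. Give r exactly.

15

The required radius is the distance from (5, -4) to the farthest point.
Squared distances: 4, 5, 225, 80, 81, 97.
Maximum is 225, attained at (-4, 8).
r = √225 = 15.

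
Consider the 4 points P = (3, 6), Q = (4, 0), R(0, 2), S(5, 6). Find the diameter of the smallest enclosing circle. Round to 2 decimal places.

6.70

The minimum enclosing circle of a finite set is fixed by two of the points (as a diameter) or three (as a circumcircle).
The minimum enclosing circle is determined by three boundary points: Q, R, S.
Their circumcentre is (81/26, 42/13) with r² = 7585/676.
The farthest remaining point P is at distance² 5193/676 ≤ 7585/676.
Diameter = 2r = 2√(7585/676) ≈ 6.70.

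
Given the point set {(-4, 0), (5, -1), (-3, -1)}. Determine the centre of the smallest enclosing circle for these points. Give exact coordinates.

(0.5, -0.5)

Call the three points A, B, C in the order given.
Side lengths²: AB² = 82, AC² = 2, BC² = 64.
Since AB² = 82 ≥ 64 + 2 = 66, the angle opposite AB is not acute, so the smallest enclosing circle has AB as diameter.
Centre = midpoint of AB = (0.5, -0.5), r² = 82/4 = 20.5.
Centre = (0.5, -0.5).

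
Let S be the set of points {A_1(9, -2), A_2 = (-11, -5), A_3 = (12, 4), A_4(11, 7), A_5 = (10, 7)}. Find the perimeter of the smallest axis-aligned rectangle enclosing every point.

Width = max x − min x = 12 − (-11) = 23.
Height = max y − min y = 7 − (-5) = 12.
Perimeter = 2(23 + 12) = 70.

70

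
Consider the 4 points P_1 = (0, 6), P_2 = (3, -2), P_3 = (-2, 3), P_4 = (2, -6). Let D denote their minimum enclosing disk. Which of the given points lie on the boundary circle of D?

The farthest pair is P_1–P_4 with squared distance 148. The circle on this segment as diameter has centre (1, 0) and r² = 148/4 = 37.
Check P_2: distance² to centre = 8 ≤ 37, so it lies inside.
All remaining points lie in this disk, and no smaller disk contains both endpoints, so this is the minimum enclosing circle.
The points at distance exactly r from the centre are P_1, P_4 — 2 points.

P_1, P_4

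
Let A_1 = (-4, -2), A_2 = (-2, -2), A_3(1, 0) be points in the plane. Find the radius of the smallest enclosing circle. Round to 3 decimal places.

Side lengths²: A_1A_2² = 4, A_1A_3² = 29, A_2A_3² = 13.
Since A_1A_3² = 29 ≥ 13 + 4 = 17, the angle opposite A_1A_3 is not acute, so the smallest enclosing circle has A_1A_3 as diameter.
Centre = midpoint of A_1A_3 = (-1.5, -1), r² = 29/4 = 7.25.
r = √(7.25) ≈ 2.693.

2.693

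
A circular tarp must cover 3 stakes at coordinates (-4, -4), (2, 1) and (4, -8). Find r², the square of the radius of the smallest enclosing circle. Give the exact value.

Call the three points A, B, C in the order given.
Side lengths²: AB² = 61, AC² = 80, BC² = 85.
Since BC² = 85 < 80 + 61 = 141, the triangle is acute, so the smallest enclosing circle is the circumcircle.
Circumcentre = (1.03125, -3.9375), r² = 25.3173828125.

25.3173828125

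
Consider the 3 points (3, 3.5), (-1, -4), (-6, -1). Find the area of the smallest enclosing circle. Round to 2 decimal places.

Call the three points A, B, C in the order given.
Side lengths²: AB² = 72.25, AC² = 101.25, BC² = 34.
Since AC² = 101.25 < 72.25 + 34 = 106.25, the triangle is acute, so the smallest enclosing circle is the circumcircle.
Circumcentre = (-61/44, 45/44), r² = 24565/968.
Area = π·r² = π·24565/968 ≈ 79.72.

79.72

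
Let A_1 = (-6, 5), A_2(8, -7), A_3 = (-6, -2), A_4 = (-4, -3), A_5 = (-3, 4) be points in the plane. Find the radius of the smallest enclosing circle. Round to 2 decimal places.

9.22

A smallest enclosing disk is always determined by at most three of the input points on its boundary.
The farthest pair is A_1–A_2 with squared distance 340. The circle on this segment as diameter has centre (1, -1) and r² = 340/4 = 85.
Check A_3: distance² to centre = 50 ≤ 85, so it lies inside.
All remaining points lie in this disk, and no smaller disk contains both endpoints, so this is the minimum enclosing circle.
r = √85 ≈ 9.22.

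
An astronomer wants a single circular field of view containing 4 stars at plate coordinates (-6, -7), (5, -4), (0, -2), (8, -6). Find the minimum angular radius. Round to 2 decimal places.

The minimum enclosing circle of a finite set is fixed by two of the points (as a diameter) or three (as a circumcircle).
The farthest pair is (-6, -7)–(8, -6) with squared distance 197. The circle on this segment as diameter has centre (1, -6.5) and r² = 197/4 = 49.25.
Check (5, -4): distance² to centre = 22.25 ≤ 49.25, so it lies inside.
All remaining points lie in this disk, and no smaller disk contains both endpoints, so this is the minimum enclosing circle.
r = √(49.25) ≈ 7.02.

7.02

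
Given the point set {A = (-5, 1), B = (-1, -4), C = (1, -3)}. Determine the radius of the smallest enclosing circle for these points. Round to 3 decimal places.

Side lengths²: AB² = 41, AC² = 52, BC² = 5.
Since AC² = 52 ≥ 41 + 5 = 46, the angle opposite AC is not acute, so the smallest enclosing circle has AC as diameter.
Centre = midpoint of AC = (-2, -1), r² = 52/4 = 13.
r = √13 ≈ 3.606.

3.606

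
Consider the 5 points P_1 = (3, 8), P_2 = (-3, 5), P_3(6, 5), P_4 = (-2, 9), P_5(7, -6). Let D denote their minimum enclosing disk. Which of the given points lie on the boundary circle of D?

P_4, P_5

The farthest pair is P_4–P_5 with squared distance 306. The circle on this segment as diameter has centre (2.5, 1.5) and r² = 306/4 = 76.5.
Check P_1: distance² to centre = 42.5 ≤ 76.5, so it lies inside.
All remaining points lie in this disk, and no smaller disk contains both endpoints, so this is the minimum enclosing circle.
The points at distance exactly r from the centre are P_4, P_5 — 2 points.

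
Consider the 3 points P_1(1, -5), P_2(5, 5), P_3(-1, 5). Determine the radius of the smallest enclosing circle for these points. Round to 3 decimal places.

5.492

Side lengths²: P_1P_2² = 116, P_1P_3² = 104, P_2P_3² = 36.
Since P_1P_2² = 116 < 104 + 36 = 140, the triangle is acute, so the smallest enclosing circle is the circumcircle.
Circumcentre = (2, 0.4), r² = 30.16.
r = √(30.16) ≈ 5.492.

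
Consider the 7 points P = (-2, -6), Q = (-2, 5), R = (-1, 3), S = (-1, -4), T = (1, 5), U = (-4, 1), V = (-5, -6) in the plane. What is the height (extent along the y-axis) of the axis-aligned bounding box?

11

max y = 5, min y = -6, so height = 11.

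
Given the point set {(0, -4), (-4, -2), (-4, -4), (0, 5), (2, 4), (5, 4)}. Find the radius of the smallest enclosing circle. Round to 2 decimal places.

6.02

The farthest pair is (-4, -4)–(5, 4) with squared distance 145. The circle on this segment as diameter has centre (0.5, 0) and r² = 145/4 = 36.25.
Check (0, -4): distance² to centre = 16.25 ≤ 36.25, so it lies inside.
All remaining points lie in this disk, and no smaller disk contains both endpoints, so this is the minimum enclosing circle.
r = √(36.25) ≈ 6.02.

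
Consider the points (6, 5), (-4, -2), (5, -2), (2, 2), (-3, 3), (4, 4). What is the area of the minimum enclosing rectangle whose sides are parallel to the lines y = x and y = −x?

110.5

In coordinates u = x + y, v = x − y the rectangle is axis-aligned; the map (x,y)→(u,v) scales areas by 2.
u-values: 11, -6, 3, 4, 0, 8; range = 11 − (-6) = 17.
v-values: 1, -2, 7, 0, -6, 0; range = 7 − (-6) = 13.
Area = (17 × 13) / 2 = 110.5.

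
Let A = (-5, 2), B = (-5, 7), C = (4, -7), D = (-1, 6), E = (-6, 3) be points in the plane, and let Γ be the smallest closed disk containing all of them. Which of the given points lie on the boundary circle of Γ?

The farthest pair is B–C with squared distance 277. The circle on this segment as diameter has centre (-0.5, 0) and r² = 277/4 = 69.25.
Check A: distance² to centre = 24.25 ≤ 69.25, so it lies inside.
All remaining points lie in this disk, and no smaller disk contains both endpoints, so this is the minimum enclosing circle.
The points at distance exactly r from the centre are B, C — 2 points.

B, C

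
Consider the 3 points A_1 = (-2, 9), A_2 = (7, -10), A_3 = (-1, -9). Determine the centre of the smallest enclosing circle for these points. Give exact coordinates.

(2.5, -0.5)

Side lengths²: A_1A_2² = 442, A_1A_3² = 325, A_2A_3² = 65.
Since A_1A_2² = 442 ≥ 325 + 65 = 390, the angle opposite A_1A_2 is not acute, so the smallest enclosing circle has A_1A_2 as diameter.
Centre = midpoint of A_1A_2 = (2.5, -0.5), r² = 442/4 = 110.5.
Centre = (2.5, -0.5).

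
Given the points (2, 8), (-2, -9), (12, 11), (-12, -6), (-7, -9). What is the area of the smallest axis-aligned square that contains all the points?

576

The bounding box has width 24 and height 20.
An axis-aligned square enclosing the set must have side ≥ max(width, height).
So the minimum side is max(24, 20) = 24.
Area = 24² = 576.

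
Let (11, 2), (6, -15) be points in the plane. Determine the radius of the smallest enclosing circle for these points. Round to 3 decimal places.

The smallest circle enclosing two points has them as diameter endpoints.
Centre = midpoint = (8.5, -6.5); r² = |(11, 2)−(6, -15)|²/4 = 314/4 = 78.5.
r = √(78.5) ≈ 8.860.

8.860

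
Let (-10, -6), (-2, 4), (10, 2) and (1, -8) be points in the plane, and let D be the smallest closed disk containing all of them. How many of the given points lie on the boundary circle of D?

2

The minimum enclosing circle of a finite set is fixed by two of the points (as a diameter) or three (as a circumcircle).
The farthest pair is (-10, -6)–(10, 2) with squared distance 464. The circle on this segment as diameter has centre (0, -2) and r² = 464/4 = 116.
Check (-2, 4): distance² to centre = 40 ≤ 116, so it lies inside.
All remaining points lie in this disk, and no smaller disk contains both endpoints, so this is the minimum enclosing circle.
The points at distance exactly r from the centre are (-10, -6), (10, 2) — 2 points.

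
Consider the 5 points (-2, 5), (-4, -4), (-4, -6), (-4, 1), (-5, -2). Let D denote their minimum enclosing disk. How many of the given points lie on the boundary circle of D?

2

A smallest enclosing disk is always determined by at most three of the input points on its boundary.
The farthest pair is (-2, 5)–(-4, -6) with squared distance 125. The circle on this segment as diameter has centre (-3, -0.5) and r² = 125/4 = 31.25.
Check (-4, -4): distance² to centre = 13.25 ≤ 31.25, so it lies inside.
All remaining points lie in this disk, and no smaller disk contains both endpoints, so this is the minimum enclosing circle.
The points at distance exactly r from the centre are (-2, 5), (-4, -6) — 2 points.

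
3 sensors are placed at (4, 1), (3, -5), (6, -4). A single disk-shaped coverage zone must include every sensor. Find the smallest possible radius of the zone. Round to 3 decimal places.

Call the three points A, B, C in the order given.
Side lengths²: AB² = 37, AC² = 29, BC² = 10.
Since AB² = 37 < 29 + 10 = 39, the triangle is acute, so the smallest enclosing circle is the circumcircle.
Circumcentre = (125/34, -69/34), r² = 5365/578.
r = √(5365/578) ≈ 3.047.

3.047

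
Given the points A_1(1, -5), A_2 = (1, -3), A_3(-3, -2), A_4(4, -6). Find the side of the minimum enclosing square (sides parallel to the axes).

7

The bounding box has width 7 and height 4.
An axis-aligned square enclosing the set must have side ≥ max(width, height).
So the minimum side is max(7, 4) = 7.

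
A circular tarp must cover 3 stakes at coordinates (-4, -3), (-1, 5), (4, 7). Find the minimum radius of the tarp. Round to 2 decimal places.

6.40

Call the three points A, B, C in the order given.
Side lengths²: AB² = 73, AC² = 164, BC² = 29.
Since AC² = 164 ≥ 73 + 29 = 102, the angle opposite AC is not acute, so the smallest enclosing circle has AC as diameter.
Centre = midpoint of AC = (0, 2), r² = 164/4 = 41.
r = √41 ≈ 6.40.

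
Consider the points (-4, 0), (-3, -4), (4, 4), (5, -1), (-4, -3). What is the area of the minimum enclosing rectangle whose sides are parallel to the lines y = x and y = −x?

75

In coordinates u = x + y, v = x − y the rectangle is axis-aligned; the map (x,y)→(u,v) scales areas by 2.
u-values: -4, -7, 8, 4, -7; range = 8 − (-7) = 15.
v-values: -4, 1, 0, 6, -1; range = 6 − (-4) = 10.
Area = (15 × 10) / 2 = 75.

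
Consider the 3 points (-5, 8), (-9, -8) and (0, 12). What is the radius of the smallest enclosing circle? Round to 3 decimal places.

Call the three points A, B, C in the order given.
Side lengths²: AB² = 272, AC² = 41, BC² = 481.
Since BC² = 481 ≥ 272 + 41 = 313, the angle opposite BC is not acute, so the smallest enclosing circle has BC as diameter.
Centre = midpoint of BC = (-4.5, 2), r² = 481/4 = 120.25.
r = √(120.25) ≈ 10.966.

10.966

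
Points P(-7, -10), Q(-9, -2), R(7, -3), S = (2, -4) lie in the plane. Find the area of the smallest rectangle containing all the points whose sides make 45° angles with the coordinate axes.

In coordinates u = x + y, v = x − y the rectangle is axis-aligned; the map (x,y)→(u,v) scales areas by 2.
u-values: -17, -11, 4, -2; range = 4 − (-17) = 21.
v-values: 3, -7, 10, 6; range = 10 − (-7) = 17.
Area = (21 × 17) / 2 = 178.5.

178.5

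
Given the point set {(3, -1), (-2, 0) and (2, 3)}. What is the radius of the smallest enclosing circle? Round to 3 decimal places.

Call the three points A, B, C in the order given.
Side lengths²: AB² = 26, AC² = 17, BC² = 25.
Since AB² = 26 < 25 + 17 = 42, the triangle is acute, so the smallest enclosing circle is the circumcircle.
Circumcentre = (27/38, 21/38), r² = 5525/722.
r = √(5525/722) ≈ 2.766.

2.766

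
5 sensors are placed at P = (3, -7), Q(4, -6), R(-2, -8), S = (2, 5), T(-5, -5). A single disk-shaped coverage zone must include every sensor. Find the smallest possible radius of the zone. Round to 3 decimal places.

By Welzl's lemma the MEC is supported by two points (diametrically opposite) or three points (on a circumcircle).
The farthest pair is R–S with squared distance 185. The circle on this segment as diameter has centre (0, -1.5) and r² = 185/4 = 46.25.
Check P: distance² to centre = 39.25 ≤ 46.25, so it lies inside.
All remaining points lie in this disk, and no smaller disk contains both endpoints, so this is the minimum enclosing circle.
r = √(46.25) ≈ 6.801.

6.801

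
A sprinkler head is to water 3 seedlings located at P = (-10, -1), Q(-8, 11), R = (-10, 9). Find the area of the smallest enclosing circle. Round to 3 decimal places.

116.239

Side lengths²: PQ² = 148, PR² = 100, QR² = 8.
Since PQ² = 148 ≥ 100 + 8 = 108, the angle opposite PQ is not acute, so the smallest enclosing circle has PQ as diameter.
Centre = midpoint of PQ = (-9, 5), r² = 148/4 = 37.
Area = π·r² = π·37 ≈ 116.239.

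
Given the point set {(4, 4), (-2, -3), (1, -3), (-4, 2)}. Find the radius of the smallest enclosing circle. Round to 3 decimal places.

4.652

A smallest enclosing disk is always determined by at most three of the input points on its boundary.
The minimum enclosing circle is determined by three boundary points: (4, 4), (-2, -3), (-4, 2).
Their circumcentre is (23/44, 10/11) with r² = 41905/1936.
The farthest remaining point (1, -3) is at distance² 30025/1936 ≤ 41905/1936.
r = √(41905/1936) ≈ 4.652.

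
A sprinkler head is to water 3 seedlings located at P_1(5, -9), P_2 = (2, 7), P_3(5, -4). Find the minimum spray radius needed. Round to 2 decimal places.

Side lengths²: P_1P_2² = 265, P_1P_3² = 25, P_2P_3² = 130.
Since P_1P_2² = 265 ≥ 130 + 25 = 155, the angle opposite P_1P_2 is not acute, so the smallest enclosing circle has P_1P_2 as diameter.
Centre = midpoint of P_1P_2 = (3.5, -1), r² = 265/4 = 66.25.
r = √(66.25) ≈ 8.14.

8.14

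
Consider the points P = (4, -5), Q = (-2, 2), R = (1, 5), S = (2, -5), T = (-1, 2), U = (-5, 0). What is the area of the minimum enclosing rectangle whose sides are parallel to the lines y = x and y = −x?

77

In coordinates u = x + y, v = x − y the rectangle is axis-aligned; the map (x,y)→(u,v) scales areas by 2.
u-values: -1, 0, 6, -3, 1, -5; range = 6 − (-5) = 11.
v-values: 9, -4, -4, 7, -3, -5; range = 9 − (-5) = 14.
Area = (11 × 14) / 2 = 77.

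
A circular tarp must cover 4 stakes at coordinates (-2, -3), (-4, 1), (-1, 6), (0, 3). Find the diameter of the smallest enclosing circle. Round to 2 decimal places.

By Welzl's lemma the MEC is supported by two points (diametrically opposite) or three points (on a circumcircle).
The farthest pair is (-2, -3)–(-1, 6) with squared distance 82. The circle on this segment as diameter has centre (-1.5, 1.5) and r² = 82/4 = 20.5.
Check (-4, 1): distance² to centre = 6.5 ≤ 20.5, so it lies inside.
All remaining points lie in this disk, and no smaller disk contains both endpoints, so this is the minimum enclosing circle.
Diameter = 2r = 2√(20.5) ≈ 9.06.

9.06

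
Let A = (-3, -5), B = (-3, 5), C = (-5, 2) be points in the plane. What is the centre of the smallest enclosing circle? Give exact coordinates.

(-3, 0)

Side lengths²: AB² = 100, AC² = 53, BC² = 13.
Since AB² = 100 ≥ 53 + 13 = 66, the angle opposite AB is not acute, so the smallest enclosing circle has AB as diameter.
Centre = midpoint of AB = (-3, 0), r² = 100/4 = 25.
Centre = (-3, 0).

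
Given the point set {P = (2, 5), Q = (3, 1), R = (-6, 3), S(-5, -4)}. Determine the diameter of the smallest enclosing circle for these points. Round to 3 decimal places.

By Welzl's lemma the MEC is supported by two points (diametrically opposite) or three points (on a circumcircle).
The farthest pair is P–S with squared distance 130. The circle on this segment as diameter has centre (-1.5, 0.5) and r² = 130/4 = 32.5.
Check Q: distance² to centre = 20.5 ≤ 32.5, so it lies inside.
All remaining points lie in this disk, and no smaller disk contains both endpoints, so this is the minimum enclosing circle.
Diameter = 2r = 2√(32.5) ≈ 11.402.

11.402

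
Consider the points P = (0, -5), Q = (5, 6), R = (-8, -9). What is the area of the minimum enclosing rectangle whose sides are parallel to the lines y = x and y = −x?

In coordinates u = x + y, v = x − y the rectangle is axis-aligned; the map (x,y)→(u,v) scales areas by 2.
u-values: -5, 11, -17; range = 11 − (-17) = 28.
v-values: 5, -1, 1; range = 5 − (-1) = 6.
Area = (28 × 6) / 2 = 84.

84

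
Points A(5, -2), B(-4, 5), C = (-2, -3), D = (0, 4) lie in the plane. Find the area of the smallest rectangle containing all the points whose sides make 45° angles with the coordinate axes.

In coordinates u = x + y, v = x − y the rectangle is axis-aligned; the map (x,y)→(u,v) scales areas by 2.
u-values: 3, 1, -5, 4; range = 4 − (-5) = 9.
v-values: 7, -9, 1, -4; range = 7 − (-9) = 16.
Area = (9 × 16) / 2 = 72.

72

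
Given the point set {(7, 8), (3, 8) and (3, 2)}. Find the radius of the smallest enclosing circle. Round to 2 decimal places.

3.61

Call the three points A, B, C in the order given.
Side lengths²: AB² = 16, AC² = 52, BC² = 36.
Since AC² = 52 ≥ 36 + 16 = 52, the angle opposite AC is not acute, so the smallest enclosing circle has AC as diameter.
Centre = midpoint of AC = (5, 5), r² = 52/4 = 13.
r = √13 ≈ 3.61.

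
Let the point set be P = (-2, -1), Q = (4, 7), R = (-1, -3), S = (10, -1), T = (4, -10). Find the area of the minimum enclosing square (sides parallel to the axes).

The bounding box has width 12 and height 17.
An axis-aligned square enclosing the set must have side ≥ max(width, height).
So the minimum side is max(12, 17) = 17.
Area = 17² = 289.

289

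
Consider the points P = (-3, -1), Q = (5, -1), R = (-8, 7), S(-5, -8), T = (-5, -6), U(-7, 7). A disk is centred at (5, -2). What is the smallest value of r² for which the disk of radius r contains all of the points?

The required radius is the distance from (5, -2) to the farthest point.
Squared distances: 65, 1, 250, 136, 116, 225.
Maximum is 250, attained at R.

250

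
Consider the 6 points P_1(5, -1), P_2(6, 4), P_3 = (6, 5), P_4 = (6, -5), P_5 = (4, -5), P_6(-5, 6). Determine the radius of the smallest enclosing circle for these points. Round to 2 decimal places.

7.78

By Welzl's lemma the MEC is supported by two points (diametrically opposite) or three points (on a circumcircle).
The farthest pair is P_4–P_6 with squared distance 242. The circle on this segment as diameter has centre (0.5, 0.5) and r² = 242/4 = 60.5.
Check P_1: distance² to centre = 22.5 ≤ 60.5, so it lies inside.
All remaining points lie in this disk, and no smaller disk contains both endpoints, so this is the minimum enclosing circle.
r = √(60.5) ≈ 7.78.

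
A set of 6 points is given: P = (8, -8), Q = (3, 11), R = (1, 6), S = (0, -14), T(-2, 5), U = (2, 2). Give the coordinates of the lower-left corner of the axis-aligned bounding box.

x-range [-2, 8], y-range [-14, 11].
The lower-left corner is (-2, -14).

(-2, -14)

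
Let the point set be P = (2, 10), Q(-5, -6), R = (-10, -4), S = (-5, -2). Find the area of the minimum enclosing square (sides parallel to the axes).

The bounding box has width 12 and height 16.
An axis-aligned square enclosing the set must have side ≥ max(width, height).
So the minimum side is max(12, 16) = 16.
Area = 16² = 256.

256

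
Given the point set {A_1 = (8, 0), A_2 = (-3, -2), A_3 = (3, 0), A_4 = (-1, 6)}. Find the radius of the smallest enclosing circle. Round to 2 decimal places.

The minimum enclosing circle of a finite set is fixed by two of the points (as a diameter) or three (as a circumcircle).
The minimum enclosing circle is determined by three boundary points: A_1, A_2, A_4.
Their circumcentre is (15/7, 27/28) with r² = 27625/784.
The farthest remaining point A_3 is at distance² 1305/784 ≤ 27625/784.
r = √(27625/784) ≈ 5.94.

5.94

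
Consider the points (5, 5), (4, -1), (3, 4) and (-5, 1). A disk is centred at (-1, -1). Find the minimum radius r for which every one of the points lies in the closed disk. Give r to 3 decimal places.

The required radius is the distance from (-1, -1) to the farthest point.
Squared distances: 72, 25, 41, 20.
Maximum is 72, attained at (5, 5).
r = √72 ≈ 8.485.

8.485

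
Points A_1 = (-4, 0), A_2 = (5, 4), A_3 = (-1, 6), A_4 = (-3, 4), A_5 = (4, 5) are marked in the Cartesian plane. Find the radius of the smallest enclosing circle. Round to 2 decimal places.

4.92

By Welzl's lemma the MEC is supported by two points (diametrically opposite) or three points (on a circumcircle).
The farthest pair is A_1–A_2 with squared distance 97. The circle on this segment as diameter has centre (0.5, 2) and r² = 97/4 = 24.25.
Check A_3: distance² to centre = 18.25 ≤ 24.25, so it lies inside.
All remaining points lie in this disk, and no smaller disk contains both endpoints, so this is the minimum enclosing circle.
r = √(24.25) ≈ 4.92.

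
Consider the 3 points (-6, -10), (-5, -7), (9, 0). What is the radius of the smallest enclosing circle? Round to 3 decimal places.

9.014

Call the three points A, B, C in the order given.
Side lengths²: AB² = 10, AC² = 325, BC² = 245.
Since AC² = 325 ≥ 245 + 10 = 255, the angle opposite AC is not acute, so the smallest enclosing circle has AC as diameter.
Centre = midpoint of AC = (1.5, -5), r² = 325/4 = 81.25.
r = √(81.25) ≈ 9.014.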